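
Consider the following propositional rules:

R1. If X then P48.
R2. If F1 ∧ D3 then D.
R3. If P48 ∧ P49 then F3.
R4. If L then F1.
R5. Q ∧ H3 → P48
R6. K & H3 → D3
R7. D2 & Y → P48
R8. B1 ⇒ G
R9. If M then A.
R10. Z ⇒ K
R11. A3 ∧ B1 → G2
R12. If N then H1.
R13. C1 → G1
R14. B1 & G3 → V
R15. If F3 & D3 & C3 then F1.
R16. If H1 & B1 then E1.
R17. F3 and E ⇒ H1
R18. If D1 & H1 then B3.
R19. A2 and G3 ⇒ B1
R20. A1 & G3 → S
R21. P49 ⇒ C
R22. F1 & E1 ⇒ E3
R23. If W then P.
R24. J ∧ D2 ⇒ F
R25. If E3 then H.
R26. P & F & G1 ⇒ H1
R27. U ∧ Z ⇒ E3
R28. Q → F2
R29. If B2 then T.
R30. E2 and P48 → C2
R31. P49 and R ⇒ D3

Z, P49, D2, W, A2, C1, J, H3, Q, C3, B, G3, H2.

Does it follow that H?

Yes

P48  (by R5: Q, H3)
K  (by R10: Z)
G1  (by R13: C1)
B1  (by R19: A2, G3)
P  (by R23: W)
F  (by R24: J, D2)
H1  (by R26: P, F, G1)
F3  (by R3: P48, P49)
D3  (by R6: K, H3)
F1  (by R15: F3, D3, C3)
E1  (by R16: H1, B1)
E3  (by R22: F1, E1)
H  (by R25: E3)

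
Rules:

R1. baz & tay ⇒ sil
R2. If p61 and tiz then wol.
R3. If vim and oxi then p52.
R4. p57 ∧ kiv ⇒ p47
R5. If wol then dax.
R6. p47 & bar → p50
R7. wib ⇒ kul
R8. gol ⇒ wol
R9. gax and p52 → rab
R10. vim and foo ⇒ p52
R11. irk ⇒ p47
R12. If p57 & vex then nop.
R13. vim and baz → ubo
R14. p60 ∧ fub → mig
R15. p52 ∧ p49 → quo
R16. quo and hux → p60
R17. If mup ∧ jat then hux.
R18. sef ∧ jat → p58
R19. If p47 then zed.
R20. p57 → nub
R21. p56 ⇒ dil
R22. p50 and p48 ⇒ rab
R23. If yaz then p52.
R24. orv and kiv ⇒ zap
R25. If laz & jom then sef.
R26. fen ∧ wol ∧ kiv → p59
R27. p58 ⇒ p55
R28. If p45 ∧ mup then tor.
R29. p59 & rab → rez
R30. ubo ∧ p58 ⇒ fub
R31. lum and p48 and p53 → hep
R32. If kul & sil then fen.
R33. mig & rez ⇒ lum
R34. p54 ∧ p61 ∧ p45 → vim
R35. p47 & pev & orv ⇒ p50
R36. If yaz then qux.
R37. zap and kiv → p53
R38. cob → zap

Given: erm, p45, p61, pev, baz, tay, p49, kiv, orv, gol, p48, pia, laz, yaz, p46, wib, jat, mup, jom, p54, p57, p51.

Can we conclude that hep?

sil  (by R1: baz, tay)
p47  (by R4: p57, kiv)
kul  (by R7: wib)
wol  (by R8: gol)
hux  (by R17: mup, jat)
p52  (by R23: yaz)
zap  (by R24: orv, kiv)
sef  (by R25: laz, jom)
fen  (by R32: kul, sil)
vim  (by R34: p54, p61, p45)
p50  (by R35: p47, pev, orv)
p53  (by R37: zap, kiv)
ubo  (by R13: vim, baz)
quo  (by R15: p52, p49)
p60  (by R16: quo, hux)
p58  (by R18: sef, jat)
rab  (by R22: p50, p48)
p59  (by R26: fen, wol, kiv)
rez  (by R29: p59, rab)
fub  (by R30: ubo, p58)
mig  (by R14: p60, fub)
lum  (by R33: mig, rez)
hep  (by R31: lum, p48, p53)

Yes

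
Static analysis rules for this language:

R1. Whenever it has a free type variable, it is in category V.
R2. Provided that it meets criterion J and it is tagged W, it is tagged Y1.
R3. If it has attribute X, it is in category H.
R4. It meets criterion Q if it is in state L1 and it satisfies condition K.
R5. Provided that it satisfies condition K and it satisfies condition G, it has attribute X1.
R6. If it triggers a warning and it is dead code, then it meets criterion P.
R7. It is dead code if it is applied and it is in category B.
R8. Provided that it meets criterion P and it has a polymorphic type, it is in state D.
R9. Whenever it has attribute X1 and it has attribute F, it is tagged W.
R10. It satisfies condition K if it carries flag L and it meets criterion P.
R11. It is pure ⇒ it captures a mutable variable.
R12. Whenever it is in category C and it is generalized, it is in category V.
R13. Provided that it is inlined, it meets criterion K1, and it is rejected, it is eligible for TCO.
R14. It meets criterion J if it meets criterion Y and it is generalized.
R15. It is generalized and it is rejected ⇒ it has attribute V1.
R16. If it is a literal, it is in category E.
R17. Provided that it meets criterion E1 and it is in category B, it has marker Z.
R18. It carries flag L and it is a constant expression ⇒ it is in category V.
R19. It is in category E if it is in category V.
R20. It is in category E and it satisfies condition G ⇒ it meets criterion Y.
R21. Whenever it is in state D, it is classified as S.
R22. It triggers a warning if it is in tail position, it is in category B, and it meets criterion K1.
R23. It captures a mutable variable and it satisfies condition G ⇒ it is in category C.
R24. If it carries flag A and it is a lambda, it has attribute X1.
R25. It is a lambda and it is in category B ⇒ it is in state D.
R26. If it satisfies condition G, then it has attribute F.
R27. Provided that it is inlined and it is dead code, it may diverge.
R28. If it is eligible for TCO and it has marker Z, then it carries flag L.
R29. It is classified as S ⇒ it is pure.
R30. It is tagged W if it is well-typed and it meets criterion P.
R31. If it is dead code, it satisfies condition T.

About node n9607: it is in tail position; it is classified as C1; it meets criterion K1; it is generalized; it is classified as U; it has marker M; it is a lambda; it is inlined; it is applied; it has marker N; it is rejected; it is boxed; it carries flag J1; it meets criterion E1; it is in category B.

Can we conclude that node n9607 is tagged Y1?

No

Forward chaining from the given facts derives: is dead code, is eligible for TCO, has attribute V1, has marker Z, triggers a warning, is in state D, may diverge, carries flag L, satisfies condition T, meets criterion P, satisfies condition K, is classified as S, is pure, captures a mutable variable.
The only rule concluding "it is tagged Y1" is R2, which needs "it meets criterion J"; that is never established.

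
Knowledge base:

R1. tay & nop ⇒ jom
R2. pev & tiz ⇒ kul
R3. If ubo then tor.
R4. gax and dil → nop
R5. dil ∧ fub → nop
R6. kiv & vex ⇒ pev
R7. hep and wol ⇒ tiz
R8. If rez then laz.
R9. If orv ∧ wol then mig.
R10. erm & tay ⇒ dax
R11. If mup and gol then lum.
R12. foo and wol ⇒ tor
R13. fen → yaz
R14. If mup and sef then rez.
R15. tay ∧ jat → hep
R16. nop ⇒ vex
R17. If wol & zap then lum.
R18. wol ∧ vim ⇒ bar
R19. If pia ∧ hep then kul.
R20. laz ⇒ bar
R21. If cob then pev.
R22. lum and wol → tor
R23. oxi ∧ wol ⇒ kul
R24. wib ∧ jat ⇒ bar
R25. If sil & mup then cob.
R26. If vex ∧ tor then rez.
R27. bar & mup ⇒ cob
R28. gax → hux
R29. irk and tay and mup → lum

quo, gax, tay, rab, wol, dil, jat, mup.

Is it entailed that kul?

Forward chaining from the given facts derives: nop, hep, vex, hux, jom, tiz.
Rules concluding kul: R2 needs pev; R19 needs pia; R23 needs oxi — none of these are established.

No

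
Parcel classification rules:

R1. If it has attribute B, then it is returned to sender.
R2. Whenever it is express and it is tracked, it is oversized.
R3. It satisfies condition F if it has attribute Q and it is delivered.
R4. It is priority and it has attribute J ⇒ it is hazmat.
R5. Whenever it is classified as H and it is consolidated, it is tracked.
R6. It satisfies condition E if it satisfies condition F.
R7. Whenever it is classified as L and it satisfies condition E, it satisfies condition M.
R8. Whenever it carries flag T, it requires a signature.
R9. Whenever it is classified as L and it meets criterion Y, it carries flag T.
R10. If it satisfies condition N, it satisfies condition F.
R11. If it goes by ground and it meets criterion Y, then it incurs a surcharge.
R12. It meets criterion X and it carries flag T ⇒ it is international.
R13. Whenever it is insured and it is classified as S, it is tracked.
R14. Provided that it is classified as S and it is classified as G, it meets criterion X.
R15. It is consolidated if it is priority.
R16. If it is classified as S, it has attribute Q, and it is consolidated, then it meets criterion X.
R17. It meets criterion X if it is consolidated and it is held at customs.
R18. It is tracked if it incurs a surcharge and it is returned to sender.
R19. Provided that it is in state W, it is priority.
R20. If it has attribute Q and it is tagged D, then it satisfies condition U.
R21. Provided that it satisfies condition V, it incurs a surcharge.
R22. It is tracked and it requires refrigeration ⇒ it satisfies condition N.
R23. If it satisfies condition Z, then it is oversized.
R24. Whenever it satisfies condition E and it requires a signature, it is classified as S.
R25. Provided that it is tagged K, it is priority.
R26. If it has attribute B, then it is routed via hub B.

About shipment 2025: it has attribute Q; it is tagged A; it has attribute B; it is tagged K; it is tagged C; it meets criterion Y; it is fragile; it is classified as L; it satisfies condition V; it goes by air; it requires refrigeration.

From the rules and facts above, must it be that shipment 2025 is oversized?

Forward chaining from the given facts derives: is returned to sender, carries flag T, incurs a surcharge, is priority, is routed via hub B, requires a signature, is consolidated, is tracked, satisfies condition N, satisfies condition F, satisfies condition E, satisfies condition M, is classified as S, meets criterion X, is international.
Rules concluding "it is oversized": R2 needs "it is express"; R23 needs "it satisfies condition Z" — none of these are established.

No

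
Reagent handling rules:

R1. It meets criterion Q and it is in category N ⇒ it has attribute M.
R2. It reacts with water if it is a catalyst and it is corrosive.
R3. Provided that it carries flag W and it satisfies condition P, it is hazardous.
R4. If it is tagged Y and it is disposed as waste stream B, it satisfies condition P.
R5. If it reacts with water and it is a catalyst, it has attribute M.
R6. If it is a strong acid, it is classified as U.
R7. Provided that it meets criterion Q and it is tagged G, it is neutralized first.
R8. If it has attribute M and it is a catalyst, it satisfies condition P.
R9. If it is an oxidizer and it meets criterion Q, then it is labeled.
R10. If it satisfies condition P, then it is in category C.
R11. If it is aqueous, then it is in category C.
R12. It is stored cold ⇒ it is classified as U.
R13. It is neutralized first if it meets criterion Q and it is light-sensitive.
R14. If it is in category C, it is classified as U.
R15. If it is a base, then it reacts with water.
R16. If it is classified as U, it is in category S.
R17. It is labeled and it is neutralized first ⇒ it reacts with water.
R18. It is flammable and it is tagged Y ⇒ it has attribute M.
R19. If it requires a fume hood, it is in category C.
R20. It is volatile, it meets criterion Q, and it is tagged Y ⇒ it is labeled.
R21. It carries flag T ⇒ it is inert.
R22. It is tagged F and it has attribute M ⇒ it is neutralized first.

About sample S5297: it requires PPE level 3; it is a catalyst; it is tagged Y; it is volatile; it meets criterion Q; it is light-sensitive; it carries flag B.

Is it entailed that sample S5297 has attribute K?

No

Forward chaining from the given facts derives: is neutralized first, is labeled, reacts with water, has attribute M, satisfies condition P, is in category C, is classified as U, is in category S.
No rule has "it has attribute K" as its conclusion, and it is not among the given facts.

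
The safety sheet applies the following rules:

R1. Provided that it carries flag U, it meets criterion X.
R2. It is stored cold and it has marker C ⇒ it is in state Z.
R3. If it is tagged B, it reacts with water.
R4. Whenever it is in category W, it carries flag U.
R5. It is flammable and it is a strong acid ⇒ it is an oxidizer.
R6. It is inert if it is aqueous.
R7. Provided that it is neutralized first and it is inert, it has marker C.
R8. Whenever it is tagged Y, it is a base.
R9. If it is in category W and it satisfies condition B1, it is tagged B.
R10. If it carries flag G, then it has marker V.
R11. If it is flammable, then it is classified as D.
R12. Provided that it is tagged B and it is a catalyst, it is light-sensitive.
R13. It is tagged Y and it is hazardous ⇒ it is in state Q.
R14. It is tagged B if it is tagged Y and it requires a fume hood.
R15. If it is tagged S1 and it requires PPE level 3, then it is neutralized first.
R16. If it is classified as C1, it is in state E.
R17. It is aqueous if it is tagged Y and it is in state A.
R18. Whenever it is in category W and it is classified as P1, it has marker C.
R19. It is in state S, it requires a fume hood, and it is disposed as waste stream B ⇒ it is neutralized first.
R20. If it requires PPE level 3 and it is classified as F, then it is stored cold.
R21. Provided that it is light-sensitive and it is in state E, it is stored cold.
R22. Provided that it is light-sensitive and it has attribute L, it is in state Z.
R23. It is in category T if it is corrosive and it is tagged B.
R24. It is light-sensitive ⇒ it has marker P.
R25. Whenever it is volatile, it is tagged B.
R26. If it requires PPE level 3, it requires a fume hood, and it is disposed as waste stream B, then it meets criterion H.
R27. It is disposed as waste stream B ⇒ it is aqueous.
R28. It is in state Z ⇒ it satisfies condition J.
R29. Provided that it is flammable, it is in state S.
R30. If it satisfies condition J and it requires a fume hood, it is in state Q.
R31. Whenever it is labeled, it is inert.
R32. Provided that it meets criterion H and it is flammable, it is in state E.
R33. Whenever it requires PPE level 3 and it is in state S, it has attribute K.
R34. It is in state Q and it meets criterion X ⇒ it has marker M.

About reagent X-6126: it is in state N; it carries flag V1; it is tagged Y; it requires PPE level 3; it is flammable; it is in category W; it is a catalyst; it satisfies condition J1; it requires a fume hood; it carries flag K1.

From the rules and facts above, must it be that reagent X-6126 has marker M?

No

Forward chaining from the given facts derives: carries flag U, is a base, is classified as D, is tagged B, is in state S, has attribute K, meets criterion X, reacts with water, is light-sensitive, has marker P.
The only rule concluding "it has marker M" is R34, which needs "it is in state Q"; that is never established.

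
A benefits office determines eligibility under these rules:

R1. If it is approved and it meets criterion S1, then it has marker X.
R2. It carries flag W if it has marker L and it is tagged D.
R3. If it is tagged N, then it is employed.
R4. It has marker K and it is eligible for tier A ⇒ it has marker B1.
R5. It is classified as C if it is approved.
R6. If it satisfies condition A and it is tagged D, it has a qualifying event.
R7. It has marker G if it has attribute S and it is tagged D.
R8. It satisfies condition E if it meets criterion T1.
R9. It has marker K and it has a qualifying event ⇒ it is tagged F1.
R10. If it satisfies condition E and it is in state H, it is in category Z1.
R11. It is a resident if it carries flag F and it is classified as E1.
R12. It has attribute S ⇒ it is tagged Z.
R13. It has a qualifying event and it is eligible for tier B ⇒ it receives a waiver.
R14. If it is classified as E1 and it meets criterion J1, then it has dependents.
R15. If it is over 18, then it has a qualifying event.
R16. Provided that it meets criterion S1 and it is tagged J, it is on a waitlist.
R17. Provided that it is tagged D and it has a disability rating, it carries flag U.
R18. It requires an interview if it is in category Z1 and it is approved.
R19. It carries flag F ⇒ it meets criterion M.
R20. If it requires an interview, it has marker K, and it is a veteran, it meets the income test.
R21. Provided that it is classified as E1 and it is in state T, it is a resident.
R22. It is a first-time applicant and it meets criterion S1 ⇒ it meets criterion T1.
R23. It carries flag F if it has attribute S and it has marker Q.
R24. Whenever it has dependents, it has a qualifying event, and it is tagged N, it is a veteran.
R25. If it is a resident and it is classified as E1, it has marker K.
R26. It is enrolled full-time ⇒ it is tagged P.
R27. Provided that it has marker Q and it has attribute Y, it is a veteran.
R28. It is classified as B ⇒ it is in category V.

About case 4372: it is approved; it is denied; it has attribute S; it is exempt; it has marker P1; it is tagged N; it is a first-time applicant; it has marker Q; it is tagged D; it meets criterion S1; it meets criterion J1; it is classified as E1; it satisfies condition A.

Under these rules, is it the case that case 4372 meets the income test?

Forward chaining from the given facts derives: has marker X, is employed, is classified as C, has a qualifying event, has marker G, is tagged Z, has dependents, meets criterion T1, carries flag F, is a veteran, satisfies condition E, is a resident, meets criterion M, has marker K, is tagged F1.
The only rule concluding "it meets the income test" is R20, which needs "it requires an interview"; that is never established.

No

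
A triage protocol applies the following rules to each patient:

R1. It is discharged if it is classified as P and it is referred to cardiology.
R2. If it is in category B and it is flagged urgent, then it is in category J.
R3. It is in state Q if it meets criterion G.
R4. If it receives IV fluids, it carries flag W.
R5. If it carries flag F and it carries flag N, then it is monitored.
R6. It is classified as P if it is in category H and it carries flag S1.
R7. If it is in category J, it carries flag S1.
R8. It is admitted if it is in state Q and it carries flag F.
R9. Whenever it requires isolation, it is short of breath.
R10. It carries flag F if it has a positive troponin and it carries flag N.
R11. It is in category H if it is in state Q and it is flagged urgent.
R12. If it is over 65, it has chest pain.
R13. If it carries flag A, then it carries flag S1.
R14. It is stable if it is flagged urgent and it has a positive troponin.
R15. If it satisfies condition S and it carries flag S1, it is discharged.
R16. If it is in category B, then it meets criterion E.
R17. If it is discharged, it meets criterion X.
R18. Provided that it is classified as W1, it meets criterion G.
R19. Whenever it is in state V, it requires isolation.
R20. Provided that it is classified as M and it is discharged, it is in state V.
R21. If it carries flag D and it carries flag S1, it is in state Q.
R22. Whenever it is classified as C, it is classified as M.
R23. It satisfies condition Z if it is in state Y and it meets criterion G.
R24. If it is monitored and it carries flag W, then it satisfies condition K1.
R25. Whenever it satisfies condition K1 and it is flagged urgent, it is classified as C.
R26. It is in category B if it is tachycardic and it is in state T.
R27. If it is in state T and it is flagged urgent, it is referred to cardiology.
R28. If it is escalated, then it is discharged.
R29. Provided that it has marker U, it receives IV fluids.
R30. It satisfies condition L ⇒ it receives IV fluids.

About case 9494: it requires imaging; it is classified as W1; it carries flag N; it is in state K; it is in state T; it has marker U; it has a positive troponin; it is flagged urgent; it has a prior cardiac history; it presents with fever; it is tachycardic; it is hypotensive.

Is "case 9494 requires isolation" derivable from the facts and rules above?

By R10 (it has a positive troponin, it carries flag N): it carries flag F.
By R18 (it is classified as W1): it meets criterion G.
By R26 (it is tachycardic, it is in state T): it is in category B.
By R27 (it is in state T, it is flagged urgent): it is referred to cardiology.
By R29 (it has marker U): it receives IV fluids.
By R2 (it is in category B, it is flagged urgent): it is in category J.
By R3 (it meets criterion G): it is in state Q.
By R4 (it receives IV fluids): it carries flag W.
By R5 (it carries flag F, it carries flag N): it is monitored.
By R7 (it is in category J): it carries flag S1.
By R11 (it is in state Q, it is flagged urgent): it is in category H.
By R24 (it is monitored, it carries flag W): it satisfies condition K1.
By R25 (it satisfies condition K1, it is flagged urgent): it is classified as C.
By R6 (it is in category H, it carries flag S1): it is classified as P.
By R22 (it is classified as C): it is classified as M.
By R1 (it is classified as P, it is referred to cardiology): it is discharged.
By R20 (it is classified as M, it is discharged): it is in state V.
By R19 (it is in state V): it requires isolation.

Yes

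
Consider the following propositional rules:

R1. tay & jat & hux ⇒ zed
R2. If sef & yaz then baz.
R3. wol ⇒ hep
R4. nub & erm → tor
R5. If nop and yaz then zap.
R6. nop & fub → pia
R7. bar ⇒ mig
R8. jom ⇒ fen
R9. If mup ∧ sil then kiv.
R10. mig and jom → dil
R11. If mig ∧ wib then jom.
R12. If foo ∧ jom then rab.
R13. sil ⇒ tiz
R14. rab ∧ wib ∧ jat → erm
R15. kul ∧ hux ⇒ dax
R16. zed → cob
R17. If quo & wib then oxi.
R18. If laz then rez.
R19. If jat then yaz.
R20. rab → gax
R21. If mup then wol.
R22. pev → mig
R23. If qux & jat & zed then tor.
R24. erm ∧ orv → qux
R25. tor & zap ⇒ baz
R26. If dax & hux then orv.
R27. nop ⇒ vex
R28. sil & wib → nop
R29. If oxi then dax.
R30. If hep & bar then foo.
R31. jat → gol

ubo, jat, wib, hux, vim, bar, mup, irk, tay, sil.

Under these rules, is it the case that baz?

Forward chaining from the given facts derives: zed, mig, kiv, jom, tiz, cob, yaz, wol, nop, gol, hep, zap, fen, dil, vex, foo, rab, erm, gax.
Rules concluding baz: R2 needs sef; R25 needs tor — none of these are established.

No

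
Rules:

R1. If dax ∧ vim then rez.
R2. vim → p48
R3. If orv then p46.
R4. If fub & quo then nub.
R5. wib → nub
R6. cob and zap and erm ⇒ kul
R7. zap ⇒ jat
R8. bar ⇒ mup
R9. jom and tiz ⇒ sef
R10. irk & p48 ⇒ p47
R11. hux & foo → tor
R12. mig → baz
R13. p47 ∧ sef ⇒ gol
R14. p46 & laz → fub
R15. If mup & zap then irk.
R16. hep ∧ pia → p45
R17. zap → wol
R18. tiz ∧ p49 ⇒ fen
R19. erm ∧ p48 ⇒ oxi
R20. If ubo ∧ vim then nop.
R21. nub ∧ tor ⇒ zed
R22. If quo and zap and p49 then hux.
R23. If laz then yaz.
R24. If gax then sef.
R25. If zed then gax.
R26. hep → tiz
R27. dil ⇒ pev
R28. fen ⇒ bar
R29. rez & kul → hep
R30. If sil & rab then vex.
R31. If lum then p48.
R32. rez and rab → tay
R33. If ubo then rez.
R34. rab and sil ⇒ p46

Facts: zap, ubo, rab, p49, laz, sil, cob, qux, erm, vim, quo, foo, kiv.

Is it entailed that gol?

p48  (by R2: vim)
kul  (by R6: cob, zap, erm)
hux  (by R22: quo, zap, p49)
rez  (by R33: ubo)
p46  (by R34: rab, sil)
tor  (by R11: hux, foo)
fub  (by R14: p46, laz)
hep  (by R29: rez, kul)
nub  (by R4: fub, quo)
zed  (by R21: nub, tor)
gax  (by R25: zed)
tiz  (by R26: hep)
fen  (by R18: tiz, p49)
sef  (by R24: gax)
bar  (by R28: fen)
mup  (by R8: bar)
irk  (by R15: mup, zap)
p47  (by R10: irk, p48)
gol  (by R13: p47, sef)

Yes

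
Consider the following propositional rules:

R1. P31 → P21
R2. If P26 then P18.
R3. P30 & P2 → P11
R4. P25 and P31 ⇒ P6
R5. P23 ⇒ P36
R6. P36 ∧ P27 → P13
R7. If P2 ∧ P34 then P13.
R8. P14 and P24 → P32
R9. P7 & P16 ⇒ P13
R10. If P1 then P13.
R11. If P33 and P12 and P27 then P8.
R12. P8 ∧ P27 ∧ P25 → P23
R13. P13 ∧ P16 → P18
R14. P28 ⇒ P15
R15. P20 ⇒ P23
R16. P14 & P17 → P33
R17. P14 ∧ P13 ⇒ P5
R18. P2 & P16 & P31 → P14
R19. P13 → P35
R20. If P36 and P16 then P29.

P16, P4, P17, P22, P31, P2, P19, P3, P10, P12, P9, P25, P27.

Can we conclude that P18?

Yes

P14  (by R18: P2, P16, P31)
P33  (by R16: P14, P17)
P8  (by R11: P33, P12, P27)
P23  (by R12: P8, P27, P25)
P36  (by R5: P23)
P13  (by R6: P36, P27)
P18  (by R13: P13, P16)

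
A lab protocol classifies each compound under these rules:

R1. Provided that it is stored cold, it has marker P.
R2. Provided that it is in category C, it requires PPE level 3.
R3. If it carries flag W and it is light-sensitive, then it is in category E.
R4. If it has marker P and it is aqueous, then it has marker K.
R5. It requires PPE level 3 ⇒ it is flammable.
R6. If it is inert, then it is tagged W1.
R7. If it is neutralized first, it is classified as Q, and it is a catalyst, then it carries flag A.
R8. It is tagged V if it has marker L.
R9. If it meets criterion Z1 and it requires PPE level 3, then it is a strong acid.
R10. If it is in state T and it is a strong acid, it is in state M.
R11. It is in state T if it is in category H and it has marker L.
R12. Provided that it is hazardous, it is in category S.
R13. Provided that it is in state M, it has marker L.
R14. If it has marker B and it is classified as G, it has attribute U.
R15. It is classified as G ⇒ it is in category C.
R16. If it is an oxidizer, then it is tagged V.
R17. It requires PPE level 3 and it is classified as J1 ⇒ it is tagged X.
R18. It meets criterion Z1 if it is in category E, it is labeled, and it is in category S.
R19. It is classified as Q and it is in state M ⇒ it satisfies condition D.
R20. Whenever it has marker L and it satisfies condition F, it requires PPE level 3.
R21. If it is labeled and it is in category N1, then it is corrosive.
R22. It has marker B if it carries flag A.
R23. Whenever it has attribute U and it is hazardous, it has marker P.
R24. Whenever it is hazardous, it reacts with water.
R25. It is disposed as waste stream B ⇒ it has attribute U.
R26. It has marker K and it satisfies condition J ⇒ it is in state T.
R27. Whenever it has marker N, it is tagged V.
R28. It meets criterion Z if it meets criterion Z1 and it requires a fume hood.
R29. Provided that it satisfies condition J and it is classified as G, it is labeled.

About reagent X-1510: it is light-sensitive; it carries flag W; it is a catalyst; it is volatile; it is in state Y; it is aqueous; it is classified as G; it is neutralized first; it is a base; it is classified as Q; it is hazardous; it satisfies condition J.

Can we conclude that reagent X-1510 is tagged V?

Yes

By R3 (it carries flag W, it is light-sensitive): it is in category E.
By R7 (it is neutralized first, it is classified as Q, it is a catalyst): it carries flag A.
By R12 (it is hazardous): it is in category S.
By R15 (it is classified as G): it is in category C.
By R22 (it carries flag A): it has marker B.
By R29 (it satisfies condition J, it is classified as G): it is labeled.
By R2 (it is in category C): it requires PPE level 3.
By R14 (it has marker B, it is classified as G): it has attribute U.
By R18 (it is in category E, it is labeled, it is in category S): it meets criterion Z1.
By R23 (it has attribute U, it is hazardous): it has marker P.
By R4 (it has marker P, it is aqueous): it has marker K.
By R9 (it meets criterion Z1, it requires PPE level 3): it is a strong acid.
By R26 (it has marker K, it satisfies condition J): it is in state T.
By R10 (it is in state T, it is a strong acid): it is in state M.
By R13 (it is in state M): it has marker L.
By R8 (it has marker L): it is tagged V.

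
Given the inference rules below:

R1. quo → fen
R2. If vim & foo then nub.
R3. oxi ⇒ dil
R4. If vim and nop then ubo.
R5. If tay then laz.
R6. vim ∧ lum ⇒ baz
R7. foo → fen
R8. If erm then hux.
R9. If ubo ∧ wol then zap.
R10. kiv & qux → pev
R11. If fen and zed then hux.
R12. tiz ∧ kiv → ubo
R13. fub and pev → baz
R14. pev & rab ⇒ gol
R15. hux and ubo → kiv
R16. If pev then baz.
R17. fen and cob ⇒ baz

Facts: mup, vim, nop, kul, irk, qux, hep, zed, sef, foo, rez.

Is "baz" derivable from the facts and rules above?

ubo  (by R4: vim, nop)
fen  (by R7: foo)
hux  (by R11: fen, zed)
kiv  (by R15: hux, ubo)
pev  (by R10: kiv, qux)
baz  (by R16: pev)

Yes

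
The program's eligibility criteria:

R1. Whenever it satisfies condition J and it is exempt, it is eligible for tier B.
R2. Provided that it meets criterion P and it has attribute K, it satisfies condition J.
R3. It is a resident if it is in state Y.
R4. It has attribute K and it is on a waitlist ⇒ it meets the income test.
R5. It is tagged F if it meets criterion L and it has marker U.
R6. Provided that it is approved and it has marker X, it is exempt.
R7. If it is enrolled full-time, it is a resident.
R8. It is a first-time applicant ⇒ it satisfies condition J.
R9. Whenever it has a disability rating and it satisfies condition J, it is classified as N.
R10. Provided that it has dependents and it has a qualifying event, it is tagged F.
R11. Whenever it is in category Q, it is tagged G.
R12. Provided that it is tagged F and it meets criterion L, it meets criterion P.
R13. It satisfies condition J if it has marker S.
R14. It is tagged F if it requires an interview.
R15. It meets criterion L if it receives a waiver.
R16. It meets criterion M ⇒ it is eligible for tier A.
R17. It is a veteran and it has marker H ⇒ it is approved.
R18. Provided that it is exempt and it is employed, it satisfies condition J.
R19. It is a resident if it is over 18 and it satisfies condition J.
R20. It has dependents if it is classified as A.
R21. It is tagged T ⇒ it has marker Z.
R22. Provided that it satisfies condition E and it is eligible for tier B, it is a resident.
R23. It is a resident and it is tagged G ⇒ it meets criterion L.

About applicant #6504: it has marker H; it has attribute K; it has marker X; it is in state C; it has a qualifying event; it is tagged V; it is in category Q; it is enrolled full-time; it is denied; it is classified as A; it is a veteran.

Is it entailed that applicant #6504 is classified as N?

No

Forward chaining from the given facts derives: is a resident, is tagged G, is approved, has dependents, meets criterion L, is exempt, is tagged F, meets criterion P, satisfies condition J, is eligible for tier B.
The only rule concluding "it is classified as N" is R9, which needs "it has a disability rating"; that is never established.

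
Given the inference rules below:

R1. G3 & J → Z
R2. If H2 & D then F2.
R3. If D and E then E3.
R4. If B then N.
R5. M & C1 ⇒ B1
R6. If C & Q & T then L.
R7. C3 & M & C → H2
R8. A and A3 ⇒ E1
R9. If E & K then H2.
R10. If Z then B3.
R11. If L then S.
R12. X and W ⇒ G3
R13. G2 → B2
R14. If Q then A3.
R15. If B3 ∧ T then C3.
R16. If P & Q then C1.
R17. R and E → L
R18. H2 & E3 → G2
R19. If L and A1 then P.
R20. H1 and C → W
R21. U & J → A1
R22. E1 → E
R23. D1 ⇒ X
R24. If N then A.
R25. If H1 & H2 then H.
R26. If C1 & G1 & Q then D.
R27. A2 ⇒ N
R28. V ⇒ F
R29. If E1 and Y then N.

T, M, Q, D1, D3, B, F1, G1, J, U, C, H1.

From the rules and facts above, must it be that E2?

No

Forward chaining from the given facts derives: N, L, S, A3, W, A1, X, A, E1, G3, P, E, Z, B3, C3, C1, D, E3, B1, H2, G2, H, F2, B2.
No rule has E2 as its conclusion, and it is not among the given facts.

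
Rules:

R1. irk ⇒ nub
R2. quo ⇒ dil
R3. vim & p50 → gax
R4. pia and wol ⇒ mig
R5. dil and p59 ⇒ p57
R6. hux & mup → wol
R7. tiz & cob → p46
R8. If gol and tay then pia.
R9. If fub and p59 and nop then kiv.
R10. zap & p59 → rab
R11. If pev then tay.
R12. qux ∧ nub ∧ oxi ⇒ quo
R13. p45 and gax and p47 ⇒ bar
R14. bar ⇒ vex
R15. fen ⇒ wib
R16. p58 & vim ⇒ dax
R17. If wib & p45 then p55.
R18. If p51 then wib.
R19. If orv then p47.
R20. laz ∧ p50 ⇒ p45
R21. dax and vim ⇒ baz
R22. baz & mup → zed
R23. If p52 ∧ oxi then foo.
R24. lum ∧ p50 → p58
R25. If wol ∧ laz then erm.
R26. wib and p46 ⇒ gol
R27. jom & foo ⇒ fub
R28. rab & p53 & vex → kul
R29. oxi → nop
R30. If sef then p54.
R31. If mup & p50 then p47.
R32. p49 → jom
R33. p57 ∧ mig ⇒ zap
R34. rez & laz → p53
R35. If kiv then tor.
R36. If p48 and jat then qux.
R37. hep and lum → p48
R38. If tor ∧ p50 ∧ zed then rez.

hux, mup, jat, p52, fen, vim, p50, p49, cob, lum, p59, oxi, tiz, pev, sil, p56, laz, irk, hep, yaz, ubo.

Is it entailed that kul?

Yes

nub  (by R1: irk)
gax  (by R3: vim, p50)
wol  (by R6: hux, mup)
p46  (by R7: tiz, cob)
tay  (by R11: pev)
wib  (by R15: fen)
p45  (by R20: laz, p50)
foo  (by R23: p52, oxi)
p58  (by R24: lum, p50)
gol  (by R26: wib, p46)
nop  (by R29: oxi)
p47  (by R31: mup, p50)
jom  (by R32: p49)
p48  (by R37: hep, lum)
pia  (by R8: gol, tay)
bar  (by R13: p45, gax, p47)
vex  (by R14: bar)
dax  (by R16: p58, vim)
baz  (by R21: dax, vim)
zed  (by R22: baz, mup)
fub  (by R27: jom, foo)
qux  (by R36: p48, jat)
mig  (by R4: pia, wol)
kiv  (by R9: fub, p59, nop)
quo  (by R12: qux, nub, oxi)
tor  (by R35: kiv)
rez  (by R38: tor, p50, zed)
dil  (by R2: quo)
p57  (by R5: dil, p59)
zap  (by R33: p57, mig)
p53  (by R34: rez, laz)
rab  (by R10: zap, p59)
kul  (by R28: rab, p53, vex)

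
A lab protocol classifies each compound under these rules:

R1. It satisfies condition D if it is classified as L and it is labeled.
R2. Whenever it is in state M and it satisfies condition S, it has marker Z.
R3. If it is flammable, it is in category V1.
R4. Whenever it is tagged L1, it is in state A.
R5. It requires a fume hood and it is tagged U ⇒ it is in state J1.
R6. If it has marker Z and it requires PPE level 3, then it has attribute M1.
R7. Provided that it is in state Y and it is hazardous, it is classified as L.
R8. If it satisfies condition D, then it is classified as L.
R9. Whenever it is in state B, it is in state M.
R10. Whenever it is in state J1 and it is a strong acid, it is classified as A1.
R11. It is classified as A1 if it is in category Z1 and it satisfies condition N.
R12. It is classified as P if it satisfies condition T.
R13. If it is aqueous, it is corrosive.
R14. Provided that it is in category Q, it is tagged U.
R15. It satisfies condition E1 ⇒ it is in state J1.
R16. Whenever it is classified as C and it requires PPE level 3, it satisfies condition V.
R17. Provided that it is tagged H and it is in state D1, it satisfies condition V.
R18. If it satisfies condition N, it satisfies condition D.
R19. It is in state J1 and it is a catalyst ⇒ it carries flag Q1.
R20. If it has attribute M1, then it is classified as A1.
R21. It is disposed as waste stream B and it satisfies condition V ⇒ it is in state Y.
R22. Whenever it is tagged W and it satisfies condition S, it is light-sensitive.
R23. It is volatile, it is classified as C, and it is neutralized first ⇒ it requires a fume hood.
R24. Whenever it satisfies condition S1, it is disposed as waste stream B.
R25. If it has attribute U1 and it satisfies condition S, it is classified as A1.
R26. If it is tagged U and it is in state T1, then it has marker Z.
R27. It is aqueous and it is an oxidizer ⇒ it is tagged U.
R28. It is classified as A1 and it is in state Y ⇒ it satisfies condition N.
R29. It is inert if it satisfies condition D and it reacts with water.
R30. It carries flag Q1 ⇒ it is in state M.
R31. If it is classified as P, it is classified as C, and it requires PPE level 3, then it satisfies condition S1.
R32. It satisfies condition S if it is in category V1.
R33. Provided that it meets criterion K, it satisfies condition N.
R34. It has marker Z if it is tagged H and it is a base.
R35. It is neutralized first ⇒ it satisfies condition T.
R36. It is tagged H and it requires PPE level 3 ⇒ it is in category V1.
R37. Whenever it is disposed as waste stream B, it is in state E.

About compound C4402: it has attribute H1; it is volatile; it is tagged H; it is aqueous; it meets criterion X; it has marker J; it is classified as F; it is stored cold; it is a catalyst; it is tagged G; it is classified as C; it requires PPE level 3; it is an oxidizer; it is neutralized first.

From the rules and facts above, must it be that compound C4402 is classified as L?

By R16 (it is classified as C, it requires PPE level 3): it satisfies condition V.
By R23 (it is volatile, it is classified as C, it is neutralized first): it requires a fume hood.
By R27 (it is aqueous, it is an oxidizer): it is tagged U.
By R35 (it is neutralized first): it satisfies condition T.
By R36 (it is tagged H, it requires PPE level 3): it is in category V1.
By R5 (it requires a fume hood, it is tagged U): it is in state J1.
By R12 (it satisfies condition T): it is classified as P.
By R19 (it is in state J1, it is a catalyst): it carries flag Q1.
By R30 (it carries flag Q1): it is in state M.
By R31 (it is classified as P, it is classified as C, it requires PPE level 3): it satisfies condition S1.
By R32 (it is in category V1): it satisfies condition S.
By R2 (it is in state M, it satisfies condition S): it has marker Z.
By R6 (it has marker Z, it requires PPE level 3): it has attribute M1.
By R20 (it has attribute M1): it is classified as A1.
By R24 (it satisfies condition S1): it is disposed as waste stream B.
By R21 (it is disposed as waste stream B, it satisfies condition V): it is in state Y.
By R28 (it is classified as A1, it is in state Y): it satisfies condition N.
By R18 (it satisfies condition N): it satisfies condition D.
By R8 (it satisfies condition D): it is classified as L.

Yes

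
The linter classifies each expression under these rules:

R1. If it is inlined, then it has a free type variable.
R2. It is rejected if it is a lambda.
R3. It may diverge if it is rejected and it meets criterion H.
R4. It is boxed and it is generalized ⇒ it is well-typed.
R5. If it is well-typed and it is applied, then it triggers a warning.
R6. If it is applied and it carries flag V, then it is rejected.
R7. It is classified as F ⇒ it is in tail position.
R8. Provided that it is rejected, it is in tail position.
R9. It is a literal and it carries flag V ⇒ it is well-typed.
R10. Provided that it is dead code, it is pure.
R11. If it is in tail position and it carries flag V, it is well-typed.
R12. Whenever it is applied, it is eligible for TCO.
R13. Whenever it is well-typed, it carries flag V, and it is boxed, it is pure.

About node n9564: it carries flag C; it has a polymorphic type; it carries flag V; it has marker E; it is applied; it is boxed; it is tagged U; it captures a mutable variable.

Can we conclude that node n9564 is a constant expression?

Forward chaining from the given facts derives: is rejected, is in tail position, is well-typed, is eligible for TCO, is pure, triggers a warning.
No rule has "it is a constant expression" as its conclusion, and it is not among the given facts.

No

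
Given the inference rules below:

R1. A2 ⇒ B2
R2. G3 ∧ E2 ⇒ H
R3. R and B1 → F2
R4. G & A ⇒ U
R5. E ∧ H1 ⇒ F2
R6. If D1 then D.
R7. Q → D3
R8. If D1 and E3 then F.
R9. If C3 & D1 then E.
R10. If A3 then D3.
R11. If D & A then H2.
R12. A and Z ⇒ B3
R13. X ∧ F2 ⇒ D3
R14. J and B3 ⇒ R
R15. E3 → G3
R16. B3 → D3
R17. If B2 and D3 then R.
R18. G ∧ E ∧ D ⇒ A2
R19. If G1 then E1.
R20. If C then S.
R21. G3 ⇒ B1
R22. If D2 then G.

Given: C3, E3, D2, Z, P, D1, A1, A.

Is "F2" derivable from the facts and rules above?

D  (by R6: D1)
E  (by R9: C3, D1)
B3  (by R12: A, Z)
G3  (by R15: E3)
D3  (by R16: B3)
B1  (by R21: G3)
G  (by R22: D2)
A2  (by R18: G, E, D)
B2  (by R1: A2)
R  (by R17: B2, D3)
F2  (by R3: R, B1)

Yes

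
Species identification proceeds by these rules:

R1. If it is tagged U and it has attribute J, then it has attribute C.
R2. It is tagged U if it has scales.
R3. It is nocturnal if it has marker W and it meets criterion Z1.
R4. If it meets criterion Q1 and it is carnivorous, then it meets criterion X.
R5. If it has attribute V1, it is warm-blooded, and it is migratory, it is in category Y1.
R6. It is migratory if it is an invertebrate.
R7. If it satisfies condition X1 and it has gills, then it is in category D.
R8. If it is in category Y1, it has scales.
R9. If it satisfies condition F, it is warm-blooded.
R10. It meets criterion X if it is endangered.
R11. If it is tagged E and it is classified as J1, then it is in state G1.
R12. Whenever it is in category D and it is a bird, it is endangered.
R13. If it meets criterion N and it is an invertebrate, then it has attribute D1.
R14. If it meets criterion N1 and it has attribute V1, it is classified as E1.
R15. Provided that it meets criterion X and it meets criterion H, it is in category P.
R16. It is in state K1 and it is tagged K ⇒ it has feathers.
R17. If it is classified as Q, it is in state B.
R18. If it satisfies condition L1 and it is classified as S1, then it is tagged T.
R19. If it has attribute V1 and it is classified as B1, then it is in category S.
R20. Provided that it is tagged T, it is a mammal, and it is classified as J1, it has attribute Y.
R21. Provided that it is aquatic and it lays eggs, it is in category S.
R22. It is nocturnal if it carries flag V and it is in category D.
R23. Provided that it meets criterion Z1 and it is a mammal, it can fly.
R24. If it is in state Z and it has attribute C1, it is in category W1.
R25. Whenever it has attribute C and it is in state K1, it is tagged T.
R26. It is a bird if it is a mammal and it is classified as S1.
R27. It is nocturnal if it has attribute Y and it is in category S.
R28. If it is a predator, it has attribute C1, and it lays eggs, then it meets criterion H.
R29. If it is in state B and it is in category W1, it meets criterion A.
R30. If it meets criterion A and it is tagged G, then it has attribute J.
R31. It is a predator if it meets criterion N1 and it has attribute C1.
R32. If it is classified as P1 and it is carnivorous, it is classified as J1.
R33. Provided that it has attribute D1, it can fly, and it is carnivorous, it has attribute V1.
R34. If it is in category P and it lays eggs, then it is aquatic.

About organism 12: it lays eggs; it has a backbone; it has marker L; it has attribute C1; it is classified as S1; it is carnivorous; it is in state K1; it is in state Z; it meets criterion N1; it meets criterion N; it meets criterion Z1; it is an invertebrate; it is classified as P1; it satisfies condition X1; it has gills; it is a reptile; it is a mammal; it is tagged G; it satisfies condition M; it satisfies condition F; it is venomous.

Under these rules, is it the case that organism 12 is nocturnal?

Forward chaining from the given facts derives: is migratory, is in category D, is warm-blooded, has attribute D1, can fly, is in category W1, is a bird, is a predator, is classified as J1, has attribute V1, is in category Y1, has scales, is endangered, is classified as E1, meets criterion H, is tagged U, meets criterion X, is in category P, is aquatic, is in category S.
Rules concluding "it is nocturnal": R3 needs "it has marker W"; R22 needs "it carries flag V"; R27 needs "it has attribute Y" — none of these are established.

No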